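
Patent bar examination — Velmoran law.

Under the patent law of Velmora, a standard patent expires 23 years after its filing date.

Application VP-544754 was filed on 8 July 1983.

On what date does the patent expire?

July 8, 2006

Filing date + 23 years → 8 July 2006.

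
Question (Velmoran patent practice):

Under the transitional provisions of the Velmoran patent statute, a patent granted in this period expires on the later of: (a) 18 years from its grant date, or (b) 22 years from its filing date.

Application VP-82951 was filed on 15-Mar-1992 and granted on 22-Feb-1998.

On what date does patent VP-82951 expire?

2016-02-22

(a) grant + 18 years → 22 February 2016.
(b) filing + 22 years → 15 March 2014.
Later of the two: 22 February 2016.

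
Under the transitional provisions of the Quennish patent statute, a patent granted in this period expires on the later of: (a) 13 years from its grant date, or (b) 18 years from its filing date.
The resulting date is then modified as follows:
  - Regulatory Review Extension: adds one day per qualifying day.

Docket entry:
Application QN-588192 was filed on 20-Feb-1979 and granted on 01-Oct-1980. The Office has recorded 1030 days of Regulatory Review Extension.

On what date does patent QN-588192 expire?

(a) grant + 13 years → 1 October 1993.
(b) filing + 18 years → 20 February 1997.
Later of the two: 20 February 1997.
Regulatory Review Extension: +1030 days → 17 December 1999.

December 17, 1999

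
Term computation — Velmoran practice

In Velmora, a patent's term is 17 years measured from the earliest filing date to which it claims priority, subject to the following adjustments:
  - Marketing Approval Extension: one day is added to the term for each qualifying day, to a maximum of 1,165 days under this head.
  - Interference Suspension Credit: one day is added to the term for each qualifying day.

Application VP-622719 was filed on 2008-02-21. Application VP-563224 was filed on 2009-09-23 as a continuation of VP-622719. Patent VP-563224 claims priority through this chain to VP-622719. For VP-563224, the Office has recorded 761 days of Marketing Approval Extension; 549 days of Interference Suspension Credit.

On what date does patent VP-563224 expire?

Earliest priority filing: 21 February 2008.
Base term: 21 February 2008 + 17 years → 21 February 2025.
Marketing Approval Extension: 761 days (within the 1165-day cap) → +761 days → 24 March 2027.
Interference Suspension Credit: +549 days → 23 September 2028.

2028-09-23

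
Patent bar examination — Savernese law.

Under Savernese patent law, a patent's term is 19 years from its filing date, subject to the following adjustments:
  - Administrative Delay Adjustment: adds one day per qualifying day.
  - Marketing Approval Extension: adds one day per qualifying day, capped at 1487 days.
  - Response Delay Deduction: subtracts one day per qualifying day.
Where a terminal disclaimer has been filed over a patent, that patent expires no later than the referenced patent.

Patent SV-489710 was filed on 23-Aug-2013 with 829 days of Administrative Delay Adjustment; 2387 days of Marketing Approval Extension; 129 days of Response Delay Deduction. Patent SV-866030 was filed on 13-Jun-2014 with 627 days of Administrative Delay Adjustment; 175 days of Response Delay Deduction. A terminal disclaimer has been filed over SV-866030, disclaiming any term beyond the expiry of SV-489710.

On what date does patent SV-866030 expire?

Natural term of SV-866030:
  Base: filing + 19 years → 13 June 2033.
  Administrative Delay Adjustment: +627 days → 2 March 2035.
  Response Delay Deduction: −175 days → 8 September 2034.
Expiry of referenced patent SV-489710:
  Base: filing + 19 years → 23 August 2032.
  Administrative Delay Adjustment: +829 days → 30 November 2034.
  Marketing Approval Extension: 2387 days claimed exceeds the 1487-day cap, so +1487 days → 26 December 2038.
  Response Delay Deduction: −129 days → 19 August 2038.
Terminal disclaimer: SV-866030 expires on the earlier of 8 September 2034 and 19 August 2038.

September 8, 2034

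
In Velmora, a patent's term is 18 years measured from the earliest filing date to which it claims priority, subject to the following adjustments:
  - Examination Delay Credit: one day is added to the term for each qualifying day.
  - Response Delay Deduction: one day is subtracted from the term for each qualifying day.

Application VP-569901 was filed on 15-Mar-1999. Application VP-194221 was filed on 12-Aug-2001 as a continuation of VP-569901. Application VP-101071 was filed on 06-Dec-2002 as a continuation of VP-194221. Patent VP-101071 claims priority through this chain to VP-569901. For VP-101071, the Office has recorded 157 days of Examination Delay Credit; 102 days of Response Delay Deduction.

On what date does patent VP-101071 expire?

May 9, 2017

Earliest priority filing: 15 March 1999.
Base term: 15 March 1999 + 18 years → 15 March 2017.
Examination Delay Credit: +157 days → 19 August 2017.
Response Delay Deduction: −102 days → 9 May 2017.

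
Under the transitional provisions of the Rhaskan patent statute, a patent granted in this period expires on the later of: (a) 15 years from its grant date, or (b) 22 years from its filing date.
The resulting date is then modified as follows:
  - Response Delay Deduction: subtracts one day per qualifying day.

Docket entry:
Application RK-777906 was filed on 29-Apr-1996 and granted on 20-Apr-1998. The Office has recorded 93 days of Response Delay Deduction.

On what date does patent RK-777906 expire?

January 26, 2018

(a) grant + 15 years → 20 April 2013.
(b) filing + 22 years → 29 April 2018.
Later of the two: 29 April 2018.
Response Delay Deduction: −93 days → 26 January 2018.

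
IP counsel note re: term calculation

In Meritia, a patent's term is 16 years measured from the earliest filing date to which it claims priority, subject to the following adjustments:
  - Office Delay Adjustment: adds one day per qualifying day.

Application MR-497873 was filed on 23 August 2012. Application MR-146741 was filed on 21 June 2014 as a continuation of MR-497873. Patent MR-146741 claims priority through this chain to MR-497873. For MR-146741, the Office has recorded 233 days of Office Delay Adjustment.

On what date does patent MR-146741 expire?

Earliest priority filing: 23 August 2012.
Base term: 23 August 2012 + 16 years → 23 August 2028.
Office Delay Adjustment: +233 days → 13 April 2029.

April 13, 2029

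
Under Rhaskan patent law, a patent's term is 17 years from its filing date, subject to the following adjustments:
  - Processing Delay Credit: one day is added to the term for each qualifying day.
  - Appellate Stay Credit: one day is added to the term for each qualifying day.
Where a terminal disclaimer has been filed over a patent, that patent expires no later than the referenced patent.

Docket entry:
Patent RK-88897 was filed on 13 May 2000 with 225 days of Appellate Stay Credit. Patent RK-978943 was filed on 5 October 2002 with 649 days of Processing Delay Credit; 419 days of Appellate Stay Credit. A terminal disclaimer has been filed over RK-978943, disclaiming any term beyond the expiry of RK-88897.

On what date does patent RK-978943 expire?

Natural term of RK-978943:
  Base: filing + 17 years → 5 October 2019.
  Processing Delay Credit: +649 days → 15 July 2021.
  Appellate Stay Credit: +419 days → 7 September 2022.
Expiry of referenced patent RK-88897:
  Base: filing + 17 years → 13 May 2017.
  Appellate Stay Credit: +225 days → 24 December 2017.
Terminal disclaimer: RK-978943 expires on the earlier of 7 September 2022 and 24 December 2017.

2017-12-24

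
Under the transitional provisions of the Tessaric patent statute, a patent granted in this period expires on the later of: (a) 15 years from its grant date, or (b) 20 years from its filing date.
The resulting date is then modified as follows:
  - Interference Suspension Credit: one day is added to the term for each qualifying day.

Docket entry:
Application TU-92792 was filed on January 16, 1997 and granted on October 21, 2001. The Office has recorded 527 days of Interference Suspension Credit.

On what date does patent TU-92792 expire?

June 27, 2018

(a) grant + 15 years → 21 October 2016.
(b) filing + 20 years → 16 January 2017.
Later of the two: 16 January 2017.
Interference Suspension Credit: +527 days → 27 June 2018.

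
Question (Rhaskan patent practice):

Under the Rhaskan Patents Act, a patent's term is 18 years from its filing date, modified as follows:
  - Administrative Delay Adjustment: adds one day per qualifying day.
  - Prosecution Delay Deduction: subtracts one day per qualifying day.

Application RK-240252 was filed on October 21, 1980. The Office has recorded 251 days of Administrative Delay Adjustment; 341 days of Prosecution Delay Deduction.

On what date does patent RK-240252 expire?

July 23, 1998

Base term: filing date + 18 years → 21 October 1998.
Administrative Delay Adjustment: +251 days → 29 June 1999.
Prosecution Delay Deduction: −341 days → 23 July 1998.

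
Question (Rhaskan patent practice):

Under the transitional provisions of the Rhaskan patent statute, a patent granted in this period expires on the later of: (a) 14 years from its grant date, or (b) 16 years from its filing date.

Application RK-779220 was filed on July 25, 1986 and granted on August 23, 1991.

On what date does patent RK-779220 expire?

August 23, 2005

(a) grant + 14 years → 23 August 2005.
(b) filing + 16 years → 25 July 2002.
Later of the two: 23 August 2005.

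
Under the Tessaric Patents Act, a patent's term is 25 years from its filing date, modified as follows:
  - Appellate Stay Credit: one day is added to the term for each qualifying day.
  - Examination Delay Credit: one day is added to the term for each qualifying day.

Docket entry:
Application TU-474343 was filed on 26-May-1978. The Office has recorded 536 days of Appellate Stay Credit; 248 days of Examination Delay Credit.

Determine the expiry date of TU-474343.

2005-07-18

Base term: filing date + 25 years → 26 May 2003.
Appellate Stay Credit: +536 days → 12 November 2004.
Examination Delay Credit: +248 days → 18 July 2005.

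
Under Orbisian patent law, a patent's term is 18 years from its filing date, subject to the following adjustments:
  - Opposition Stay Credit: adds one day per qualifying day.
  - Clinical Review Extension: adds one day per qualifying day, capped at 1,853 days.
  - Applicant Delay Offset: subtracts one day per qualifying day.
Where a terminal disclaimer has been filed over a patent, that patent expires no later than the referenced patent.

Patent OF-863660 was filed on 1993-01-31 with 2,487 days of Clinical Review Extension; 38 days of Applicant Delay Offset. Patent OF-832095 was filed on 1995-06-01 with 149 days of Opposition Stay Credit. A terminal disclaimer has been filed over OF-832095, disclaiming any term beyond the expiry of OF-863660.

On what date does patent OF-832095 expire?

October 28, 2013

Natural term of OF-832095:
  Base: filing + 18 years → 1 June 2013.
  Opposition Stay Credit: +149 days → 28 October 2013.
Expiry of referenced patent OF-863660:
  Base: filing + 18 years → 31 January 2011.
  Clinical Review Extension: 2487 days claimed exceeds the 1853-day cap, so +1853 days → 27 February 2016.
  Applicant Delay Offset: −38 days → 20 January 2016.
Terminal disclaimer: OF-832095 expires on the earlier of 28 October 2013 and 20 January 2016.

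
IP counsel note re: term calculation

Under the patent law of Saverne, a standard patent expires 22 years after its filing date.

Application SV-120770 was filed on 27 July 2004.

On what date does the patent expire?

2026-07-27

Filing date + 22 years → 27 July 2026.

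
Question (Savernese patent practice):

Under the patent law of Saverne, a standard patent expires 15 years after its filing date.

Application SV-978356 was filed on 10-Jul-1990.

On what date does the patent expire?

2005-07-10

Filing date + 15 years → 10 July 2005.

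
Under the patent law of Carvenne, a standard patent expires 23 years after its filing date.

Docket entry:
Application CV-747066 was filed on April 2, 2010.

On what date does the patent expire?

Filing date + 23 years → 2 April 2033.

April 2, 2033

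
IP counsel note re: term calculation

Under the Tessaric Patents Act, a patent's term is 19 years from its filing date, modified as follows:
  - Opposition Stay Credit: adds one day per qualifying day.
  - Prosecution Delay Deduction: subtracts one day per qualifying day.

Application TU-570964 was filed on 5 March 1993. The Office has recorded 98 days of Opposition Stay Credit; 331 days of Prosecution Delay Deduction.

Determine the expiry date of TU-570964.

July 16, 2011

Base term: filing date + 19 years → 5 March 2012.
Opposition Stay Credit: +98 days → 11 June 2012.
Prosecution Delay Deduction: −331 days → 16 July 2011.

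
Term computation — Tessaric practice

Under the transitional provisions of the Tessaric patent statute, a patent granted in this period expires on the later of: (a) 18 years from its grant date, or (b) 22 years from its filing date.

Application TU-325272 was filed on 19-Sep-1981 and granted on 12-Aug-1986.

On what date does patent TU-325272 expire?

(a) grant + 18 years → 12 August 2004.
(b) filing + 22 years → 19 September 2003.
Later of the two: 12 August 2004.

August 12, 2004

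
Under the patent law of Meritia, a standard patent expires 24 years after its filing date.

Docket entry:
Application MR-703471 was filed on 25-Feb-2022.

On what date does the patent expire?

2046-02-25

Filing date + 24 years → 25 February 2046.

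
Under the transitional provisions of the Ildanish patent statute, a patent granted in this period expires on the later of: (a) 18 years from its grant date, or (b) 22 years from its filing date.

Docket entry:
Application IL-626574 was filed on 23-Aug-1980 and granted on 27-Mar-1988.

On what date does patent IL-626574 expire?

2006-03-27

(a) grant + 18 years → 27 March 2006.
(b) filing + 22 years → 23 August 2002.
Later of the two: 27 March 2006.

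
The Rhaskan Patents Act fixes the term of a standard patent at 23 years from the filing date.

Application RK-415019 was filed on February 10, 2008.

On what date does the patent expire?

2031-02-10

Filing date + 23 years → 10 February 2031.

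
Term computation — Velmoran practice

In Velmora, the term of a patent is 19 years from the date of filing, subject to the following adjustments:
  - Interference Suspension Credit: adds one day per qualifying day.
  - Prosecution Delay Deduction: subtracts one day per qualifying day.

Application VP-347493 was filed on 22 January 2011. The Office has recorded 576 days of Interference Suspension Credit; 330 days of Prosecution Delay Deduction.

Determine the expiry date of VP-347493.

Base term: filing date + 19 years → 22 January 2030.
Interference Suspension Credit: +576 days → 21 August 2031.
Prosecution Delay Deduction: −330 days → 25 September 2030.

2030-09-25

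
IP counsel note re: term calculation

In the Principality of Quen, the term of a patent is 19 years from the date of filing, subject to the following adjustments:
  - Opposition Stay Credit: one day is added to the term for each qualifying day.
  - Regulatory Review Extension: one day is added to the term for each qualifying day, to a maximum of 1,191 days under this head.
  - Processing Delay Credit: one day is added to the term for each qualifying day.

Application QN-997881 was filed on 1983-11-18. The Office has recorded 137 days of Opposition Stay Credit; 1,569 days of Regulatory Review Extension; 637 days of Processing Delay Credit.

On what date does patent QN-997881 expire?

2008-04-05

Base term: filing date + 19 years → 18 November 2002.
Opposition Stay Credit: +137 days → 4 April 2003.
Regulatory Review Extension: 1569 days claimed exceeds the 1191-day cap, so +1191 days → 8 July 2006.
Processing Delay Credit: +637 days → 5 April 2008.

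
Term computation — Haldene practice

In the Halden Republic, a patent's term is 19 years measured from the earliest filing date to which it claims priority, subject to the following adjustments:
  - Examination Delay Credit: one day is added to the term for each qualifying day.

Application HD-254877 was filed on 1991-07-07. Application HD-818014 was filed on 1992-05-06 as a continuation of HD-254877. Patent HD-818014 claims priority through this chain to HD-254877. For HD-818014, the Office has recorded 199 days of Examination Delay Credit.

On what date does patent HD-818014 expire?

Earliest priority filing: 7 July 1991.
Base term: 7 July 1991 + 19 years → 7 July 2010.
Examination Delay Credit: +199 days → 22 January 2011.

2011-01-22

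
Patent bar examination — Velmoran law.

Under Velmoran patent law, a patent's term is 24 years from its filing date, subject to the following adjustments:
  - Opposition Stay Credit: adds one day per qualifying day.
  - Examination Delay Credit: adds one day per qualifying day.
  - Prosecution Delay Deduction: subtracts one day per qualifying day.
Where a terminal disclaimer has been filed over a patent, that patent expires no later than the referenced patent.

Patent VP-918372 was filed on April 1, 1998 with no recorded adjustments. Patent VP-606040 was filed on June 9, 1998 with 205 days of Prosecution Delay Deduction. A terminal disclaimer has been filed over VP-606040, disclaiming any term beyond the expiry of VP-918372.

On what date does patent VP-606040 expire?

November 16, 2021

Natural term of VP-606040:
  Base: filing + 24 years → 9 June 2022.
  Prosecution Delay Deduction: −205 days → 16 November 2021.
Expiry of referenced patent VP-918372:
  Base: filing + 24 years → 1 April 2022.
Terminal disclaimer: VP-606040 expires on the earlier of 16 November 2021 and 1 April 2022.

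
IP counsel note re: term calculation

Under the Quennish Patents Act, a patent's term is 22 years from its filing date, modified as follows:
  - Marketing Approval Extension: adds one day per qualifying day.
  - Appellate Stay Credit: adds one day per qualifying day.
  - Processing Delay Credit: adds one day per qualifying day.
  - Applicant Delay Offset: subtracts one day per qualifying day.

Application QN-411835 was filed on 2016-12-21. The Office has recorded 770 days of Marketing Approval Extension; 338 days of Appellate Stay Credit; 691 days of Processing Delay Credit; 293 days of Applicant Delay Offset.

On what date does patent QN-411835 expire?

Base term: filing date + 22 years → 21 December 2038.
Marketing Approval Extension: +770 days → 29 January 2041.
Appellate Stay Credit: +338 days → 2 January 2042.
Processing Delay Credit: +691 days → 24 November 2043.
Applicant Delay Offset: −293 days → 4 February 2043.

February 4, 2043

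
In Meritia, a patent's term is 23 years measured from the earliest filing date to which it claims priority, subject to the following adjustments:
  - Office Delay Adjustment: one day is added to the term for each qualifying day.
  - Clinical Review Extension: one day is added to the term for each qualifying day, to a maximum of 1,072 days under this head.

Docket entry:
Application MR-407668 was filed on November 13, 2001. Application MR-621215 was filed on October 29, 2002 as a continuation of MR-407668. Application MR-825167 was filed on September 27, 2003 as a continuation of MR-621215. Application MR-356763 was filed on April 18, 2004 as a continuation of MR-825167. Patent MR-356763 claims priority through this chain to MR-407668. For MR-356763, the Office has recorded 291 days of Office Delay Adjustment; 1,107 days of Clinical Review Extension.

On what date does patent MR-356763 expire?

Earliest priority filing: 13 November 2001.
Base term: 13 November 2001 + 23 years → 13 November 2024.
Office Delay Adjustment: +291 days → 31 August 2025.
Clinical Review Extension: 1107 days claimed exceeds the 1072-day cap, so +1072 days → 7 August 2028.

2028-08-07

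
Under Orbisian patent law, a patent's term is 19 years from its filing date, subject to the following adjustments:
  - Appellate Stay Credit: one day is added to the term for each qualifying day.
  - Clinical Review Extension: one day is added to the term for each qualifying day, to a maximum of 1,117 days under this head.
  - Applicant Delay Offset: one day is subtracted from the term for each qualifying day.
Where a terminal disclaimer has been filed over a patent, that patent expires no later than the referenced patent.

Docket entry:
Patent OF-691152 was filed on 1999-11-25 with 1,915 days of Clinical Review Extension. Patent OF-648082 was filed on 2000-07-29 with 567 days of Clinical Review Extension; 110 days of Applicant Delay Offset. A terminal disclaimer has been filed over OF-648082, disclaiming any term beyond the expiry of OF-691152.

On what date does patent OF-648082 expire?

2020-10-28

Natural term of OF-648082:
  Base: filing + 19 years → 29 July 2019.
  Clinical Review Extension: 567 days (within the 1117-day cap) → +567 days → 15 February 2021.
  Applicant Delay Offset: −110 days → 28 October 2020.
Expiry of referenced patent OF-691152:
  Base: filing + 19 years → 25 November 2018.
  Clinical Review Extension: 1915 days claimed exceeds the 1117-day cap, so +1117 days → 16 December 2021.
Terminal disclaimer: OF-648082 expires on the earlier of 28 October 2020 and 16 December 2021.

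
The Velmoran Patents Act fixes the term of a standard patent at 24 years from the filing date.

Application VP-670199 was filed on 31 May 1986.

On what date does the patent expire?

Filing date + 24 years → 31 May 2010.

May 31, 2010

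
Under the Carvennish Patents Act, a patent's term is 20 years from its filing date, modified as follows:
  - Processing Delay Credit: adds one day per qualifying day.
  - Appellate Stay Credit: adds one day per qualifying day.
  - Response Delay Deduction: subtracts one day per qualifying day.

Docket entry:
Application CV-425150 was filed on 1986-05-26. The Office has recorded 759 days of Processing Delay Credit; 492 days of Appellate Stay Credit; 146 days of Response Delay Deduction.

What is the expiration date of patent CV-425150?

Base term: filing date + 20 years → 26 May 2006.
Processing Delay Credit: +759 days → 23 June 2008.
Appellate Stay Credit: +492 days → 28 October 2009.
Response Delay Deduction: −146 days → 4 June 2009.

2009-06-04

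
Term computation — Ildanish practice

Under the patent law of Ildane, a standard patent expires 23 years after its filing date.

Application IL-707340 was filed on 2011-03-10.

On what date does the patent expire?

2034-03-10

Filing date + 23 years → 10 March 2034.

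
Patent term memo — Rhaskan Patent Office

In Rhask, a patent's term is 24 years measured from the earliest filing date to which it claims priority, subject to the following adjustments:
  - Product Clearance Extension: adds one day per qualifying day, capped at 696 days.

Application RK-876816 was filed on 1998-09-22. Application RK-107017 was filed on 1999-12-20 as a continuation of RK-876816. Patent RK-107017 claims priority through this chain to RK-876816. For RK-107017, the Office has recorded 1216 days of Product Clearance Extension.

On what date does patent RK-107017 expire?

August 18, 2024

Earliest priority filing: 22 September 1998.
Base term: 22 September 1998 + 24 years → 22 September 2022.
Product Clearance Extension: 1216 days claimed exceeds the 696-day cap, so +696 days → 18 August 2024.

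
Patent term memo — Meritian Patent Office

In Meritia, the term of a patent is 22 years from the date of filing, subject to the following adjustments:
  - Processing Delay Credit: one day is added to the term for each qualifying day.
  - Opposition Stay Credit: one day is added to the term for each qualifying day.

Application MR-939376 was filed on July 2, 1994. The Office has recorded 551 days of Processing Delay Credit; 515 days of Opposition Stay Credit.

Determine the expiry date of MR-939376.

2019-06-03

Base term: filing date + 22 years → 2 July 2016.
Processing Delay Credit: +551 days → 4 January 2018.
Opposition Stay Credit: +515 days → 3 June 2019.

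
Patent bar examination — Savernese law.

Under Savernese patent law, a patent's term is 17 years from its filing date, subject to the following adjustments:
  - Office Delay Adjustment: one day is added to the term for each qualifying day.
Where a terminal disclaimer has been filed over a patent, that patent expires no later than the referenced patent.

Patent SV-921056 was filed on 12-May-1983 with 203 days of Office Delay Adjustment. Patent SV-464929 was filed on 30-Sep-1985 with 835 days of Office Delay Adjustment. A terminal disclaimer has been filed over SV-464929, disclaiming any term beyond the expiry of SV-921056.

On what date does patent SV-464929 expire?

Natural term of SV-464929:
  Base: filing + 17 years → 30 September 2002.
  Office Delay Adjustment: +835 days → 12 January 2005.
Expiry of referenced patent SV-921056:
  Base: filing + 17 years → 12 May 2000.
  Office Delay Adjustment: +203 days → 1 December 2000.
Terminal disclaimer: SV-464929 expires on the earlier of 12 January 2005 and 1 December 2000.

2000-12-01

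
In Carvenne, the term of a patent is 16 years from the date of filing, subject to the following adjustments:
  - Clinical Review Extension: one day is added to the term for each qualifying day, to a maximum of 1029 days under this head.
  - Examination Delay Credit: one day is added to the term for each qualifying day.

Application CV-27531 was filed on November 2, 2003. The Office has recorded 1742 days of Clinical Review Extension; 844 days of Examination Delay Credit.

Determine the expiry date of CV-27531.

Base term: filing date + 16 years → 2 November 2019.
Clinical Review Extension: 1742 days claimed exceeds the 1029-day cap, so +1029 days → 27 August 2022.
Examination Delay Credit: +844 days → 18 December 2024.

2024-12-18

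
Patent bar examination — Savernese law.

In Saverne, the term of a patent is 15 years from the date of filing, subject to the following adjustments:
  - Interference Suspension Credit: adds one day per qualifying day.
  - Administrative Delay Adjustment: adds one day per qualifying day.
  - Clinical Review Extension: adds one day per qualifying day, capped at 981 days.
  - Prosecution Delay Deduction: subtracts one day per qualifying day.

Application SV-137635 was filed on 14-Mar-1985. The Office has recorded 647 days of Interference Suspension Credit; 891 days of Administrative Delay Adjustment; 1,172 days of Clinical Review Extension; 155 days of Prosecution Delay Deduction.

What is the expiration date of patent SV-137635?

Base term: filing date + 15 years → 14 March 2000.
Interference Suspension Credit: +647 days → 21 December 2001.
Administrative Delay Adjustment: +891 days → 30 May 2004.
Clinical Review Extension: 1172 days claimed exceeds the 981-day cap, so +981 days → 5 February 2007.
Prosecution Delay Deduction: −155 days → 3 September 2006.

September 3, 2006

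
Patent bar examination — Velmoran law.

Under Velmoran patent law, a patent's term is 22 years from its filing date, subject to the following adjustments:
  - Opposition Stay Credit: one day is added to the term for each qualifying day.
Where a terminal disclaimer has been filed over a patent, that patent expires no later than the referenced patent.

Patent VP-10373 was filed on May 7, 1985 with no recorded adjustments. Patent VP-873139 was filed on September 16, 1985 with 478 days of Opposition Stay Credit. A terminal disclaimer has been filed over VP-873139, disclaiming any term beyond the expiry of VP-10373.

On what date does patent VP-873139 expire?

Natural term of VP-873139:
  Base: filing + 22 years → 16 September 2007.
  Opposition Stay Credit: +478 days → 6 January 2009.
Expiry of referenced patent VP-10373:
  Base: filing + 22 years → 7 May 2007.
Terminal disclaimer: VP-873139 expires on the earlier of 6 January 2009 and 7 May 2007.

May 7, 2007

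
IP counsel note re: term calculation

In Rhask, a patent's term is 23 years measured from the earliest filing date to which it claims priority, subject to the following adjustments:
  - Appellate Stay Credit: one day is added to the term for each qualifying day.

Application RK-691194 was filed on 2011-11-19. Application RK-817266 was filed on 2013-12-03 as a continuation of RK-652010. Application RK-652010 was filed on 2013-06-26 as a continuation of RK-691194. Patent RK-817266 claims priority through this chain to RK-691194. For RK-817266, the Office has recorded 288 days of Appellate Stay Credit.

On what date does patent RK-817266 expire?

Earliest priority filing: 19 November 2011.
Base term: 19 November 2011 + 23 years → 19 November 2034.
Appellate Stay Credit: +288 days → 3 September 2035.

2035-09-03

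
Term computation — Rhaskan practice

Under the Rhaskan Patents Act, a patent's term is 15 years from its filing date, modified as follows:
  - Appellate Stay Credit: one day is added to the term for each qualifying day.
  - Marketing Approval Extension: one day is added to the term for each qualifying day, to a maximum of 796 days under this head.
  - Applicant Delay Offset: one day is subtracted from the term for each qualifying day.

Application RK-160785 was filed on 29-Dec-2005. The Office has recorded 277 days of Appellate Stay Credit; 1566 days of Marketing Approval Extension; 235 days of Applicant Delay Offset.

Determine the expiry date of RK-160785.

Base term: filing date + 15 years → 29 December 2020.
Appellate Stay Credit: +277 days → 2 October 2021.
Marketing Approval Extension: 1566 days claimed exceeds the 796-day cap, so +796 days → 7 December 2023.
Applicant Delay Offset: −235 days → 16 April 2023.

2023-04-16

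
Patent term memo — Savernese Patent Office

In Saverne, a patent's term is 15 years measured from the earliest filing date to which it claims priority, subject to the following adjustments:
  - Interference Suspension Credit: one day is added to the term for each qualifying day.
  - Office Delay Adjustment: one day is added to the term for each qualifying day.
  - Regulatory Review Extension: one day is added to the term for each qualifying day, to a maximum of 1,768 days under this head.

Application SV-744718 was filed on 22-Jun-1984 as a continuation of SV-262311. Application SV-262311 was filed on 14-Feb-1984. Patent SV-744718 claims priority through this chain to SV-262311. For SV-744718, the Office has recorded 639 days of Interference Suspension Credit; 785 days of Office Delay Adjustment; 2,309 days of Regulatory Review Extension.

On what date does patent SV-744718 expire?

November 11, 2007

Earliest priority filing: 14 February 1984.
Base term: 14 February 1984 + 15 years → 14 February 1999.
Interference Suspension Credit: +639 days → 14 November 2000.
Office Delay Adjustment: +785 days → 8 January 2003.
Regulatory Review Extension: 2309 days claimed exceeds the 1768-day cap, so +1768 days → 11 November 2007.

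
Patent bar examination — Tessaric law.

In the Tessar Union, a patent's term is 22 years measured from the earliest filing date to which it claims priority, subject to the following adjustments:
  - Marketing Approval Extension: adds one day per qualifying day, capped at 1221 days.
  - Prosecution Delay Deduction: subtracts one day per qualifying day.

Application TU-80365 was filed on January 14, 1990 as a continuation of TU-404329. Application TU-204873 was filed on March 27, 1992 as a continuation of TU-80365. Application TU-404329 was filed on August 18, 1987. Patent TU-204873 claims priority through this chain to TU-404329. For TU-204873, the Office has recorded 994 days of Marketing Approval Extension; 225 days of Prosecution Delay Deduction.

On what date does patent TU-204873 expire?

Earliest priority filing: 18 August 1987.
Base term: 18 August 1987 + 22 years → 18 August 2009.
Marketing Approval Extension: 994 days (within the 1221-day cap) → +994 days → 8 May 2012.
Prosecution Delay Deduction: −225 days → 26 September 2011.

2011-09-26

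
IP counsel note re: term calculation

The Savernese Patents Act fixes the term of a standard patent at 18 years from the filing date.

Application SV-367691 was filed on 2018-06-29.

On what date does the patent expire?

Filing date + 18 years → 29 June 2036.

June 29, 2036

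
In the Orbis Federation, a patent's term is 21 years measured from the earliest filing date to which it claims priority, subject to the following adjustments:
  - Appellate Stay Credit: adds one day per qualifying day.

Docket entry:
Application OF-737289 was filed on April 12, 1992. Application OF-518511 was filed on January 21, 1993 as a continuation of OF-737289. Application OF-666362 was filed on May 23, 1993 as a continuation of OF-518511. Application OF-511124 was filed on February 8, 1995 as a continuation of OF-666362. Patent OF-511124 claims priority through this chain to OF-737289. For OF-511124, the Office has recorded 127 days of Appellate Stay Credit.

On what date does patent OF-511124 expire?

Earliest priority filing: 12 April 1992.
Base term: 12 April 1992 + 21 years → 12 April 2013.
Appellate Stay Credit: +127 days → 17 August 2013.

2013-08-17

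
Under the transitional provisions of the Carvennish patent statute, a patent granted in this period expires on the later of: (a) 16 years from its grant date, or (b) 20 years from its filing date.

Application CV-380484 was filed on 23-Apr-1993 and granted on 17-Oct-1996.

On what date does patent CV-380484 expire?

(a) grant + 16 years → 17 October 2012.
(b) filing + 20 years → 23 April 2013.
Later of the two: 23 April 2013.

April 23, 2013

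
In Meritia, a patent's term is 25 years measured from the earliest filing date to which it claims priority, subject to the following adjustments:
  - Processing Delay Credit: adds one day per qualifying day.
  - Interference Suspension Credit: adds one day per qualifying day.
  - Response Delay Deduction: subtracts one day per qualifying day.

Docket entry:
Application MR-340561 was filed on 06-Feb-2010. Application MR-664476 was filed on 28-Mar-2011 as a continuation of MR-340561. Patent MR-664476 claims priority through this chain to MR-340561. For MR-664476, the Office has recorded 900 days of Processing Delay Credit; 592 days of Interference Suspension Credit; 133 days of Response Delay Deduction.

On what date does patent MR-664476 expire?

2038-10-27

Earliest priority filing: 6 February 2010.
Base term: 6 February 2010 + 25 years → 6 February 2035.
Processing Delay Credit: +900 days → 25 July 2037.
Interference Suspension Credit: +592 days → 9 March 2039.
Response Delay Deduction: −133 days → 27 October 2038.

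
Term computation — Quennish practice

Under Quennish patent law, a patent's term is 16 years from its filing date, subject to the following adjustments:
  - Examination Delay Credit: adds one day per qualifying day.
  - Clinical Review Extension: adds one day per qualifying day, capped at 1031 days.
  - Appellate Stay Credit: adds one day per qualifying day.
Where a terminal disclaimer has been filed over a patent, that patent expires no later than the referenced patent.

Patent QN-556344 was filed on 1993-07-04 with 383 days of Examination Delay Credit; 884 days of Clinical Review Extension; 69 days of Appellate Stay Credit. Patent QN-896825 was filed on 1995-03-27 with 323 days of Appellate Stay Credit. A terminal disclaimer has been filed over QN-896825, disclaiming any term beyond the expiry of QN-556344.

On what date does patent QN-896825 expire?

Natural term of QN-896825:
  Base: filing + 16 years → 27 March 2011.
  Appellate Stay Credit: +323 days → 13 February 2012.
Expiry of referenced patent QN-556344:
  Base: filing + 16 years → 4 July 2009.
  Examination Delay Credit: +383 days → 22 July 2010.
  Clinical Review Extension: 884 days (within the 1031-day cap) → +884 days → 22 December 2012.
  Appellate Stay Credit: +69 days → 1 March 2013.
Terminal disclaimer: QN-896825 expires on the earlier of 13 February 2012 and 1 March 2013.

February 13, 2012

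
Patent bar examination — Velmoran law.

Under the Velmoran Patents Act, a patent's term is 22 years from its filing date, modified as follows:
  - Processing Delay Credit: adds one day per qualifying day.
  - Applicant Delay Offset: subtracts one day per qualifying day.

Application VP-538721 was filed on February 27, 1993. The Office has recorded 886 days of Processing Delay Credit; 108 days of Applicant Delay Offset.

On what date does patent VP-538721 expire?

Base term: filing date + 22 years → 27 February 2015.
Processing Delay Credit: +886 days → 1 August 2017.
Applicant Delay Offset: −108 days → 15 April 2017.

April 15, 2017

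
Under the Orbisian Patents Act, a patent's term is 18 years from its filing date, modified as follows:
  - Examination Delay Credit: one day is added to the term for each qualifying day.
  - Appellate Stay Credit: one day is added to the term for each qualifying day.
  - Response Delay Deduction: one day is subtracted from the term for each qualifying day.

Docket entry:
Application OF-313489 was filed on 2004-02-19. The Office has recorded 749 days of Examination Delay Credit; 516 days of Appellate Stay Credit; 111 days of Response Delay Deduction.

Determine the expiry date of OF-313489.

Base term: filing date + 18 years → 19 February 2022.
Examination Delay Credit: +749 days → 9 March 2024.
Appellate Stay Credit: +516 days → 7 August 2025.
Response Delay Deduction: −111 days → 18 April 2025.

April 18, 2025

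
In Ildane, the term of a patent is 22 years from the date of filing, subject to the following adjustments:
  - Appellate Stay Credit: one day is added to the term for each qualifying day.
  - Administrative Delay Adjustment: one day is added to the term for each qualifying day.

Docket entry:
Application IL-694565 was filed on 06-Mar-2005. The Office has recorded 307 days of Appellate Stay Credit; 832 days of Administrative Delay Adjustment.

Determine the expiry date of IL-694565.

Base term: filing date + 22 years → 6 March 2027.
Appellate Stay Credit: +307 days → 7 January 2028.
Administrative Delay Adjustment: +832 days → 18 April 2030.

April 18, 2030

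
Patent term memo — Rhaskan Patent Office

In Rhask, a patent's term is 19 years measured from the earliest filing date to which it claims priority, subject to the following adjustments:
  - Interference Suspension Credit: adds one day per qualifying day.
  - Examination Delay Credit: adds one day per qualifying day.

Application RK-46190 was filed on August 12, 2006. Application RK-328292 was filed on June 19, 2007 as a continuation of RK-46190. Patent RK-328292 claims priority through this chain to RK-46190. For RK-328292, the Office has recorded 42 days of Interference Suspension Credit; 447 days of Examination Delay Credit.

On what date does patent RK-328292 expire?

2026-12-14

Earliest priority filing: 12 August 2006.
Base term: 12 August 2006 + 19 years → 12 August 2025.
Interference Suspension Credit: +42 days → 23 September 2025.
Examination Delay Credit: +447 days → 14 December 2026.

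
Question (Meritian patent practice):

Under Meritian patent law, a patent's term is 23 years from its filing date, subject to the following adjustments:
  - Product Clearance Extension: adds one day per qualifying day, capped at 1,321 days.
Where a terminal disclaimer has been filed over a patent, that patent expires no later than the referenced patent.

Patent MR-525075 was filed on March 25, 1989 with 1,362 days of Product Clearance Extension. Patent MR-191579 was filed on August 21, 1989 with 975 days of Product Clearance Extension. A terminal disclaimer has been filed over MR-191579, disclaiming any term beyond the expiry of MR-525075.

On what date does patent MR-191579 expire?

2015-04-23

Natural term of MR-191579:
  Base: filing + 23 years → 21 August 2012.
  Product Clearance Extension: 975 days (within the 1321-day cap) → +975 days → 23 April 2015.
Expiry of referenced patent MR-525075:
  Base: filing + 23 years → 25 March 2012.
  Product Clearance Extension: 1362 days claimed exceeds the 1321-day cap, so +1321 days → 6 November 2015.
Terminal disclaimer: MR-191579 expires on the earlier of 23 April 2015 and 6 November 2015.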